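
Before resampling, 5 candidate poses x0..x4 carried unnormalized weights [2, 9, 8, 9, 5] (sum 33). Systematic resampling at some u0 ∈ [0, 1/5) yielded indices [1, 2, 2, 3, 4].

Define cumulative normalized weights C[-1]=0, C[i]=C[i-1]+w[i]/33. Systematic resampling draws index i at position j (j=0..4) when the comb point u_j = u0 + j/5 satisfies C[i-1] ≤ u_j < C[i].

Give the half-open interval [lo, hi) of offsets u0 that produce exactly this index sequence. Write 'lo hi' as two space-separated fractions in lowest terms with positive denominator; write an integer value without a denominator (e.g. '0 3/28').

C = [2/33, 1/3, 19/33, 28/33, 1]
j=0 picked index 1: u0 ∈ [2/33, 1/3)
j=1 picked index 2: u0 ∈ [2/15, 62/165)
j=2 picked index 2: u0 ∈ [-1/15, 29/165)
j=3 picked index 3: u0 ∈ [-4/165, 41/165)
j=4 picked index 4: u0 ∈ [8/165, 1/5)
intersection: [2/15, 29/165)

2/15 29/165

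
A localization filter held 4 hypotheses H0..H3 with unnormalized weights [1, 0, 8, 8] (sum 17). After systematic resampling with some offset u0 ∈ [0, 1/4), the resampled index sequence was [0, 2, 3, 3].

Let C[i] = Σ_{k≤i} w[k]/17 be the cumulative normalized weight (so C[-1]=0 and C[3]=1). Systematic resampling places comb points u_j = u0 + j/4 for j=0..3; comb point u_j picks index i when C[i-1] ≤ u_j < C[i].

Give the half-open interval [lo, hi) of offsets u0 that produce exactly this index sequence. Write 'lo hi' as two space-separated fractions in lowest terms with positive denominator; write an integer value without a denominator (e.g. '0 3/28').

1/34 1/17

C = [1/17, 1/17, 9/17, 1]
j=0 picked index 0: u0 ∈ [0, 1/17)
j=1 picked index 2: u0 ∈ [-13/68, 19/68)
j=2 picked index 3: u0 ∈ [1/34, 1/2)
j=3 picked index 3: u0 ∈ [-15/68, 1/4)
intersection: [1/34, 1/17)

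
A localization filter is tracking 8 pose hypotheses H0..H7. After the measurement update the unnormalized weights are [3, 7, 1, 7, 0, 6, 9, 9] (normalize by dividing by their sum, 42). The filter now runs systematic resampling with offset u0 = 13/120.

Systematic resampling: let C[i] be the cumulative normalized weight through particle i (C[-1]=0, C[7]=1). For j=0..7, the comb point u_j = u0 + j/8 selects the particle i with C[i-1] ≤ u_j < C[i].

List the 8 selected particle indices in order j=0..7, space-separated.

1 1 3 5 6 6 7 7

C = [1/14, 5/21, 11/42, 3/7, 3/7, 4/7, 11/14, 1]
j=0: u_0=13/120 ∈ [1/14, 5/21) → index 1
j=1: u_1=7/30 ∈ [1/14, 5/21) → index 1
j=2: u_2=43/120 ∈ [11/42, 3/7) → index 3
j=3: u_3=29/60 ∈ [3/7, 4/7) → index 5
j=4: u_4=73/120 ∈ [4/7, 11/14) → index 6
j=5: u_5=11/15 ∈ [4/7, 11/14) → index 6
j=6: u_6=103/120 ∈ [11/14, 1) → index 7
j=7: u_7=59/60 ∈ [11/14, 1) → index 7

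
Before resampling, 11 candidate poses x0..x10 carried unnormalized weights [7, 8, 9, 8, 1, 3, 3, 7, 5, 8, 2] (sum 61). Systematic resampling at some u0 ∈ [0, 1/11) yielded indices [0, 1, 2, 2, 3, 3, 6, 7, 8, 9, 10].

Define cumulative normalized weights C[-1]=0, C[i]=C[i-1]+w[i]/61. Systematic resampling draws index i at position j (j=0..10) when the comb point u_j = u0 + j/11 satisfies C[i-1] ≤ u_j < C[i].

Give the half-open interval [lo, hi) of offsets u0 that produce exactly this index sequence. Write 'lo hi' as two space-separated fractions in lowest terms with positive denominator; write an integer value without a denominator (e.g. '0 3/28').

43/671 47/671

C = [7/61, 15/61, 24/61, 32/61, 33/61, 36/61, 39/61, 46/61, 51/61, 59/61, 1]
j=0 picked index 0: u0 ∈ [0, 7/61)
j=1 picked index 1: u0 ∈ [16/671, 104/671)
j=2 picked index 2: u0 ∈ [43/671, 142/671)
j=3 picked index 2: u0 ∈ [-18/671, 81/671)
j=4 picked index 3: u0 ∈ [20/671, 108/671)
j=5 picked index 3: u0 ∈ [-41/671, 47/671)
j=6 picked index 6: u0 ∈ [30/671, 63/671)
j=7 picked index 7: u0 ∈ [2/671, 79/671)
j=8 picked index 8: u0 ∈ [18/671, 73/671)
j=9 picked index 9: u0 ∈ [12/671, 100/671)
j=10 picked index 10: u0 ∈ [39/671, 1/11)
intersection: [43/671, 47/671)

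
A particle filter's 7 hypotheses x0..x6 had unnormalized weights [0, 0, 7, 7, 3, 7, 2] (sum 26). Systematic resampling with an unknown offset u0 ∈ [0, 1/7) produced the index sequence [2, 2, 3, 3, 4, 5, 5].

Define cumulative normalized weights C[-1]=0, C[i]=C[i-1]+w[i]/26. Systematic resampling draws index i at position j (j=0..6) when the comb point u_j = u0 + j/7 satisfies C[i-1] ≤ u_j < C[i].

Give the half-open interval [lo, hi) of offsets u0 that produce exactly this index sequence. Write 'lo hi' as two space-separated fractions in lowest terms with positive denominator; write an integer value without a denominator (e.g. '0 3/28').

0 6/91

C = [0, 0, 7/26, 7/13, 17/26, 12/13, 1]
j=0 picked index 2: u0 ∈ [0, 7/26)
j=1 picked index 2: u0 ∈ [-1/7, 23/182)
j=2 picked index 3: u0 ∈ [-3/182, 23/91)
j=3 picked index 3: u0 ∈ [-29/182, 10/91)
j=4 picked index 4: u0 ∈ [-3/91, 15/182)
j=5 picked index 5: u0 ∈ [-11/182, 19/91)
j=6 picked index 5: u0 ∈ [-37/182, 6/91)
intersection: [0, 6/91)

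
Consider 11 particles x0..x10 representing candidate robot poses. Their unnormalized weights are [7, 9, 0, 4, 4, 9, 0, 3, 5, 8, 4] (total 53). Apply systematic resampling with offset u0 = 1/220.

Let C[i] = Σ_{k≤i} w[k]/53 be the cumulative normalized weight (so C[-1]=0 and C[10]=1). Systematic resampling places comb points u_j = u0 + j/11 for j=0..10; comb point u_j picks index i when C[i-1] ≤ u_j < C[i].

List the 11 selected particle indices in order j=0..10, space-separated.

C = [7/53, 16/53, 16/53, 20/53, 24/53, 33/53, 33/53, 36/53, 41/53, 49/53, 1]
j=0: u_0=1/220 ∈ [0, 7/53) → index 0
j=1: u_1=21/220 ∈ [0, 7/53) → index 0
j=2: u_2=41/220 ∈ [7/53, 16/53) → index 1
j=3: u_3=61/220 ∈ [7/53, 16/53) → index 1
j=4: u_4=81/220 ∈ [16/53, 20/53) → index 3
j=5: u_5=101/220 ∈ [24/53, 33/53) → index 5
j=6: u_6=11/20 ∈ [24/53, 33/53) → index 5
j=7: u_7=141/220 ∈ [33/53, 36/53) → index 7
j=8: u_8=161/220 ∈ [36/53, 41/53) → index 8
j=9: u_9=181/220 ∈ [41/53, 49/53) → index 9
j=10: u_10=201/220 ∈ [41/53, 49/53) → index 9

0 0 1 1 3 5 5 7 8 9 9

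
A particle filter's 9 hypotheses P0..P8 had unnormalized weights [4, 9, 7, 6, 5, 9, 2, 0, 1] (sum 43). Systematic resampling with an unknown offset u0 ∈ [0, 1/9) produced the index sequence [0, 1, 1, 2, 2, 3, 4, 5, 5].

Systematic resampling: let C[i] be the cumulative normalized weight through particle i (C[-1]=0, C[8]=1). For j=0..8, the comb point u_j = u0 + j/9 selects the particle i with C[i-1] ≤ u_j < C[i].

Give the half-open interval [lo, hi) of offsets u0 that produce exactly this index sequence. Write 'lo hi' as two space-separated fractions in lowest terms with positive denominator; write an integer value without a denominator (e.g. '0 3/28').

C = [4/43, 13/43, 20/43, 26/43, 31/43, 40/43, 42/43, 42/43, 1]
j=0 picked index 0: u0 ∈ [0, 4/43)
j=1 picked index 1: u0 ∈ [-7/387, 74/387)
j=2 picked index 1: u0 ∈ [-50/387, 31/387)
j=3 picked index 2: u0 ∈ [-4/129, 17/129)
j=4 picked index 2: u0 ∈ [-55/387, 8/387)
j=5 picked index 3: u0 ∈ [-35/387, 19/387)
j=6 picked index 4: u0 ∈ [-8/129, 7/129)
j=7 picked index 5: u0 ∈ [-22/387, 59/387)
j=8 picked index 5: u0 ∈ [-65/387, 16/387)
intersection: [0, 8/387)

0 8/387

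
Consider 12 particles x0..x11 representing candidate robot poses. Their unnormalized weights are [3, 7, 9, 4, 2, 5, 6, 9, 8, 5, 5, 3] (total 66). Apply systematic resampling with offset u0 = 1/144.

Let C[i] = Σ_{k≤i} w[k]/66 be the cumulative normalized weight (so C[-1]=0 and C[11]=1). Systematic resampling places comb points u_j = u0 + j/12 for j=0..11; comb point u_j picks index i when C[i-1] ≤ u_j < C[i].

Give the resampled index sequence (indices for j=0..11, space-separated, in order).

0 1 2 2 3 5 6 7 7 8 9 10

C = [1/22, 5/33, 19/66, 23/66, 25/66, 5/11, 6/11, 15/22, 53/66, 29/33, 21/22, 1]
j=0: u_0=1/144 ∈ [0, 1/22) → index 0
j=1: u_1=13/144 ∈ [1/22, 5/33) → index 1
j=2: u_2=25/144 ∈ [5/33, 19/66) → index 2
j=3: u_3=37/144 ∈ [5/33, 19/66) → index 2
j=4: u_4=49/144 ∈ [19/66, 23/66) → index 3
j=5: u_5=61/144 ∈ [25/66, 5/11) → index 5
j=6: u_6=73/144 ∈ [5/11, 6/11) → index 6
j=7: u_7=85/144 ∈ [6/11, 15/22) → index 7
j=8: u_8=97/144 ∈ [6/11, 15/22) → index 7
j=9: u_9=109/144 ∈ [15/22, 53/66) → index 8
j=10: u_10=121/144 ∈ [53/66, 29/33) → index 9
j=11: u_11=133/144 ∈ [29/33, 21/22) → index 10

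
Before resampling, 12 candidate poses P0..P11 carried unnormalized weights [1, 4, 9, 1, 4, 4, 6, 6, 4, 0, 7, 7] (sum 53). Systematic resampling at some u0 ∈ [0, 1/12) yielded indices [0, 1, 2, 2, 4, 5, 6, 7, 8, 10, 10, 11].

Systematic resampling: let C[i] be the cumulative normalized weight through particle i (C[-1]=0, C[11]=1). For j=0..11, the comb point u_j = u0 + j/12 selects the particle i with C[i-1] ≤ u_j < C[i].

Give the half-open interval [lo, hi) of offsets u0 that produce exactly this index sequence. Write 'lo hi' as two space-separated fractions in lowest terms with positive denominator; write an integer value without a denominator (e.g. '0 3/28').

C = [1/53, 5/53, 14/53, 15/53, 19/53, 23/53, 29/53, 35/53, 39/53, 39/53, 46/53, 1]
j=0 picked index 0: u0 ∈ [0, 1/53)
j=1 picked index 1: u0 ∈ [-41/636, 7/636)
j=2 picked index 2: u0 ∈ [-23/318, 31/318)
j=3 picked index 2: u0 ∈ [-33/212, 3/212)
j=4 picked index 4: u0 ∈ [-8/159, 4/159)
j=5 picked index 5: u0 ∈ [-37/636, 11/636)
j=6 picked index 6: u0 ∈ [-7/106, 5/106)
j=7 picked index 7: u0 ∈ [-23/636, 49/636)
j=8 picked index 8: u0 ∈ [-1/159, 11/159)
j=9 picked index 10: u0 ∈ [-3/212, 25/212)
j=10 picked index 10: u0 ∈ [-31/318, 11/318)
j=11 picked index 11: u0 ∈ [-31/636, 1/12)
intersection: [0, 7/636)

0 7/636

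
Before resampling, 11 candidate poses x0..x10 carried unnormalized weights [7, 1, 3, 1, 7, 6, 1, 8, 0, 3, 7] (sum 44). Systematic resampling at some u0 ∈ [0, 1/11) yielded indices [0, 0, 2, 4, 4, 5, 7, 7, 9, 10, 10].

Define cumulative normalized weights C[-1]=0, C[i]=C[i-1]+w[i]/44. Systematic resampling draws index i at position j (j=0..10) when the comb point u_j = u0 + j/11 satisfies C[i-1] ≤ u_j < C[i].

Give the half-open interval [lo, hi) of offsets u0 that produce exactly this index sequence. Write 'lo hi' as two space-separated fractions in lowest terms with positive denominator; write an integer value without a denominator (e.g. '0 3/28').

C = [7/44, 2/11, 1/4, 3/11, 19/44, 25/44, 13/22, 17/22, 17/22, 37/44, 1]
j=0 picked index 0: u0 ∈ [0, 7/44)
j=1 picked index 0: u0 ∈ [-1/11, 3/44)
j=2 picked index 2: u0 ∈ [0, 3/44)
j=3 picked index 4: u0 ∈ [0, 7/44)
j=4 picked index 4: u0 ∈ [-1/11, 3/44)
j=5 picked index 5: u0 ∈ [-1/44, 5/44)
j=6 picked index 7: u0 ∈ [1/22, 5/22)
j=7 picked index 7: u0 ∈ [-1/22, 3/22)
j=8 picked index 9: u0 ∈ [1/22, 5/44)
j=9 picked index 10: u0 ∈ [1/44, 2/11)
j=10 picked index 10: u0 ∈ [-3/44, 1/11)
intersection: [1/22, 3/44)

1/22 3/44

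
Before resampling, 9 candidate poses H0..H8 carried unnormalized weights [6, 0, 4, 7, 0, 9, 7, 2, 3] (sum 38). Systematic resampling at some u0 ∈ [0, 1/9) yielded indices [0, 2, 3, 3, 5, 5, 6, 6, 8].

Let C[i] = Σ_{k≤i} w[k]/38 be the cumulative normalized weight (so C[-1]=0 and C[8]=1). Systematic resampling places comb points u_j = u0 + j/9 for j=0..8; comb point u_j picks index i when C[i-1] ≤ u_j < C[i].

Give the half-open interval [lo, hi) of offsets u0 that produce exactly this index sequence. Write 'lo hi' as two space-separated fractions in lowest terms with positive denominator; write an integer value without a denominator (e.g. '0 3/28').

8/171 31/342

C = [3/19, 3/19, 5/19, 17/38, 17/38, 13/19, 33/38, 35/38, 1]
j=0 picked index 0: u0 ∈ [0, 3/19)
j=1 picked index 2: u0 ∈ [8/171, 26/171)
j=2 picked index 3: u0 ∈ [7/171, 77/342)
j=3 picked index 3: u0 ∈ [-4/57, 13/114)
j=4 picked index 5: u0 ∈ [1/342, 41/171)
j=5 picked index 5: u0 ∈ [-37/342, 22/171)
j=6 picked index 6: u0 ∈ [1/57, 23/114)
j=7 picked index 6: u0 ∈ [-16/171, 31/342)
j=8 picked index 8: u0 ∈ [11/342, 1/9)
intersection: [8/171, 31/342)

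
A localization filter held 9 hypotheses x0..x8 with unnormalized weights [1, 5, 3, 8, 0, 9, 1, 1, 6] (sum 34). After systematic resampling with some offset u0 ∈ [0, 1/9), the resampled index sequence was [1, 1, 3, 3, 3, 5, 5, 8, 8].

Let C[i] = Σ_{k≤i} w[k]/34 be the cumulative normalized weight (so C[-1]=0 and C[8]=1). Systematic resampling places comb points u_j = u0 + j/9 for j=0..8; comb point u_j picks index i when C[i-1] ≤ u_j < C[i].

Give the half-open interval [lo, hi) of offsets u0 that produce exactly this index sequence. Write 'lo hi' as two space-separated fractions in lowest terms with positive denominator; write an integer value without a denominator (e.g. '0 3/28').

7/153 1/18

C = [1/34, 3/17, 9/34, 1/2, 1/2, 13/17, 27/34, 14/17, 1]
j=0 picked index 1: u0 ∈ [1/34, 3/17)
j=1 picked index 1: u0 ∈ [-25/306, 10/153)
j=2 picked index 3: u0 ∈ [13/306, 5/18)
j=3 picked index 3: u0 ∈ [-7/102, 1/6)
j=4 picked index 3: u0 ∈ [-55/306, 1/18)
j=5 picked index 5: u0 ∈ [-1/18, 32/153)
j=6 picked index 5: u0 ∈ [-1/6, 5/51)
j=7 picked index 8: u0 ∈ [7/153, 2/9)
j=8 picked index 8: u0 ∈ [-10/153, 1/9)
intersection: [7/153, 1/18)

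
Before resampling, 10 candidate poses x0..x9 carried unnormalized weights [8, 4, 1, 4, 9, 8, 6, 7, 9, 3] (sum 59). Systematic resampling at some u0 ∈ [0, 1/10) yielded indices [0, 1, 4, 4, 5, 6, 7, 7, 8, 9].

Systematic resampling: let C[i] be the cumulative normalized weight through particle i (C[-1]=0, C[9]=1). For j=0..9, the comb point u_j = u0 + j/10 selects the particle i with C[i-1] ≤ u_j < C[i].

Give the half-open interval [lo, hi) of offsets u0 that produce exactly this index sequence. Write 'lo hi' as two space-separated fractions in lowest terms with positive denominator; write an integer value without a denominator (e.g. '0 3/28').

26/295 57/590

C = [8/59, 12/59, 13/59, 17/59, 26/59, 34/59, 40/59, 47/59, 56/59, 1]
j=0 picked index 0: u0 ∈ [0, 8/59)
j=1 picked index 1: u0 ∈ [21/590, 61/590)
j=2 picked index 4: u0 ∈ [26/295, 71/295)
j=3 picked index 4: u0 ∈ [-7/590, 83/590)
j=4 picked index 5: u0 ∈ [12/295, 52/295)
j=5 picked index 6: u0 ∈ [9/118, 21/118)
j=6 picked index 7: u0 ∈ [23/295, 58/295)
j=7 picked index 7: u0 ∈ [-13/590, 57/590)
j=8 picked index 8: u0 ∈ [-1/295, 44/295)
j=9 picked index 9: u0 ∈ [29/590, 1/10)
intersection: [26/295, 57/590)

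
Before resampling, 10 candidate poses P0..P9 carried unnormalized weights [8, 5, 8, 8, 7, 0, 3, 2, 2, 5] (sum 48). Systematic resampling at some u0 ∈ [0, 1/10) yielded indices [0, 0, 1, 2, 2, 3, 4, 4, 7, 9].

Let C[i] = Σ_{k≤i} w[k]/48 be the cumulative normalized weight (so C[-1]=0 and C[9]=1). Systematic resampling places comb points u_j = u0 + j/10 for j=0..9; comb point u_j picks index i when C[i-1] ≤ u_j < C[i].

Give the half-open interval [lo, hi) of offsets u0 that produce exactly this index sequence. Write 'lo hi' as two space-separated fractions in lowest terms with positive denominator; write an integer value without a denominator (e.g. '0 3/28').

1/80 3/80

C = [1/6, 13/48, 7/16, 29/48, 3/4, 3/4, 13/16, 41/48, 43/48, 1]
j=0 picked index 0: u0 ∈ [0, 1/6)
j=1 picked index 0: u0 ∈ [-1/10, 1/15)
j=2 picked index 1: u0 ∈ [-1/30, 17/240)
j=3 picked index 2: u0 ∈ [-7/240, 11/80)
j=4 picked index 2: u0 ∈ [-31/240, 3/80)
j=5 picked index 3: u0 ∈ [-1/16, 5/48)
j=6 picked index 4: u0 ∈ [1/240, 3/20)
j=7 picked index 4: u0 ∈ [-23/240, 1/20)
j=8 picked index 7: u0 ∈ [1/80, 13/240)
j=9 picked index 9: u0 ∈ [-1/240, 1/10)
intersection: [1/80, 3/80)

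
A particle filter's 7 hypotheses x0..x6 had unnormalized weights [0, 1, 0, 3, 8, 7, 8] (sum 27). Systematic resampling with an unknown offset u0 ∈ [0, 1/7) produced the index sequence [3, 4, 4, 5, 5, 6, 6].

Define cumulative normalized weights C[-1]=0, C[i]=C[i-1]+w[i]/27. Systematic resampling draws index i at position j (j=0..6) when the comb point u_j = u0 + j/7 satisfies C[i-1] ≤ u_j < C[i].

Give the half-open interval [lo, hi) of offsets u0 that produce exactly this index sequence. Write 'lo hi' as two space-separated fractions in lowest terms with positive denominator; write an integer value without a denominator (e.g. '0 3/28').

1/27 25/189

C = [0, 1/27, 1/27, 4/27, 4/9, 19/27, 1]
j=0 picked index 3: u0 ∈ [1/27, 4/27)
j=1 picked index 4: u0 ∈ [1/189, 19/63)
j=2 picked index 4: u0 ∈ [-26/189, 10/63)
j=3 picked index 5: u0 ∈ [1/63, 52/189)
j=4 picked index 5: u0 ∈ [-8/63, 25/189)
j=5 picked index 6: u0 ∈ [-2/189, 2/7)
j=6 picked index 6: u0 ∈ [-29/189, 1/7)
intersection: [1/27, 25/189)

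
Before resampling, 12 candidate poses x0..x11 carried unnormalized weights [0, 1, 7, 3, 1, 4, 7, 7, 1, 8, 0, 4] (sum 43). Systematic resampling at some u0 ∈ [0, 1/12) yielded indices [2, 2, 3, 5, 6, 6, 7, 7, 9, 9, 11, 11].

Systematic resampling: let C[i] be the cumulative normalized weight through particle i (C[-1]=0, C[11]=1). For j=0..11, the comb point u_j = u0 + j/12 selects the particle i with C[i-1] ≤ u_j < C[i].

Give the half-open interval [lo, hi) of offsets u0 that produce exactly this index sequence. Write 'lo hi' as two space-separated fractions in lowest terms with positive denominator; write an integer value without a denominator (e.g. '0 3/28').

19/258 1/12

C = [0, 1/43, 8/43, 11/43, 12/43, 16/43, 23/43, 30/43, 31/43, 39/43, 39/43, 1]
j=0 picked index 2: u0 ∈ [1/43, 8/43)
j=1 picked index 2: u0 ∈ [-31/516, 53/516)
j=2 picked index 3: u0 ∈ [5/258, 23/258)
j=3 picked index 5: u0 ∈ [5/172, 21/172)
j=4 picked index 6: u0 ∈ [5/129, 26/129)
j=5 picked index 6: u0 ∈ [-23/516, 61/516)
j=6 picked index 7: u0 ∈ [3/86, 17/86)
j=7 picked index 7: u0 ∈ [-25/516, 59/516)
j=8 picked index 9: u0 ∈ [7/129, 31/129)
j=9 picked index 9: u0 ∈ [-5/172, 27/172)
j=10 picked index 11: u0 ∈ [19/258, 1/6)
j=11 picked index 11: u0 ∈ [-5/516, 1/12)
intersection: [19/258, 1/12)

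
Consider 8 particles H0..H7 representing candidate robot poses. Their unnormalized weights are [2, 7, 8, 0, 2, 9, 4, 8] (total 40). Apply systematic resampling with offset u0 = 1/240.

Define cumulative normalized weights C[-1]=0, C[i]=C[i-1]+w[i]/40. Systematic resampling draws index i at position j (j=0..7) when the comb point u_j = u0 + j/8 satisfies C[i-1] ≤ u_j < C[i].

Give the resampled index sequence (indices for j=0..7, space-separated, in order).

C = [1/20, 9/40, 17/40, 17/40, 19/40, 7/10, 4/5, 1]
j=0: u_0=1/240 ∈ [0, 1/20) → index 0
j=1: u_1=31/240 ∈ [1/20, 9/40) → index 1
j=2: u_2=61/240 ∈ [9/40, 17/40) → index 2
j=3: u_3=91/240 ∈ [9/40, 17/40) → index 2
j=4: u_4=121/240 ∈ [19/40, 7/10) → index 5
j=5: u_5=151/240 ∈ [19/40, 7/10) → index 5
j=6: u_6=181/240 ∈ [7/10, 4/5) → index 6
j=7: u_7=211/240 ∈ [4/5, 1) → index 7

0 1 2 2 5 5 6 7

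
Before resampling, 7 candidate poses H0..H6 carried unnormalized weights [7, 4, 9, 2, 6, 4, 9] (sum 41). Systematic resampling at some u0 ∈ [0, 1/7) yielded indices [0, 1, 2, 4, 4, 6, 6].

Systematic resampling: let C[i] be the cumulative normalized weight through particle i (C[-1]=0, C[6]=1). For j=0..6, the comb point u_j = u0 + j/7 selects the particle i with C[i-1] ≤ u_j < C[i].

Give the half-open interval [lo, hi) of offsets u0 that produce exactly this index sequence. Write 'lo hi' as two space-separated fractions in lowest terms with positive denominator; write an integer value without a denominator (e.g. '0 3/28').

31/287 32/287

C = [7/41, 11/41, 20/41, 22/41, 28/41, 32/41, 1]
j=0 picked index 0: u0 ∈ [0, 7/41)
j=1 picked index 1: u0 ∈ [8/287, 36/287)
j=2 picked index 2: u0 ∈ [-5/287, 58/287)
j=3 picked index 4: u0 ∈ [31/287, 73/287)
j=4 picked index 4: u0 ∈ [-10/287, 32/287)
j=5 picked index 6: u0 ∈ [19/287, 2/7)
j=6 picked index 6: u0 ∈ [-22/287, 1/7)
intersection: [31/287, 32/287)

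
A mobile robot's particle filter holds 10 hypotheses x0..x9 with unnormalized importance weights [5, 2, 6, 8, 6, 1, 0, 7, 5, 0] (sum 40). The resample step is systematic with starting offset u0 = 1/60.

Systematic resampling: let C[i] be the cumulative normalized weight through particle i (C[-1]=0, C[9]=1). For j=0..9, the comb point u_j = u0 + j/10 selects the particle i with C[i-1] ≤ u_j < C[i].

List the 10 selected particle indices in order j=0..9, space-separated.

0 0 2 2 3 3 4 7 7 8

C = [1/8, 7/40, 13/40, 21/40, 27/40, 7/10, 7/10, 7/8, 1, 1]
j=0: u_0=1/60 ∈ [0, 1/8) → index 0
j=1: u_1=7/60 ∈ [0, 1/8) → index 0
j=2: u_2=13/60 ∈ [7/40, 13/40) → index 2
j=3: u_3=19/60 ∈ [7/40, 13/40) → index 2
j=4: u_4=5/12 ∈ [13/40, 21/40) → index 3
j=5: u_5=31/60 ∈ [13/40, 21/40) → index 3
j=6: u_6=37/60 ∈ [21/40, 27/40) → index 4
j=7: u_7=43/60 ∈ [7/10, 7/8) → index 7
j=8: u_8=49/60 ∈ [7/10, 7/8) → index 7
j=9: u_9=11/12 ∈ [7/8, 1) → index 8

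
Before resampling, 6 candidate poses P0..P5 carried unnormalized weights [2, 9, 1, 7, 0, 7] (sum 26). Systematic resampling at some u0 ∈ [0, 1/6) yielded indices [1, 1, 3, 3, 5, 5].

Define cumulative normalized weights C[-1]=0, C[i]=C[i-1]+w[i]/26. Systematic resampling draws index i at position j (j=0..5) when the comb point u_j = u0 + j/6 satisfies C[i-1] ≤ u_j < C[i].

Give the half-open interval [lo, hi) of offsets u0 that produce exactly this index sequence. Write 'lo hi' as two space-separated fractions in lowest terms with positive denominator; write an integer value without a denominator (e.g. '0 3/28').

5/39 1/6

C = [1/13, 11/26, 6/13, 19/26, 19/26, 1]
j=0 picked index 1: u0 ∈ [1/13, 11/26)
j=1 picked index 1: u0 ∈ [-7/78, 10/39)
j=2 picked index 3: u0 ∈ [5/39, 31/78)
j=3 picked index 3: u0 ∈ [-1/26, 3/13)
j=4 picked index 5: u0 ∈ [5/78, 1/3)
j=5 picked index 5: u0 ∈ [-4/39, 1/6)
intersection: [5/39, 1/6)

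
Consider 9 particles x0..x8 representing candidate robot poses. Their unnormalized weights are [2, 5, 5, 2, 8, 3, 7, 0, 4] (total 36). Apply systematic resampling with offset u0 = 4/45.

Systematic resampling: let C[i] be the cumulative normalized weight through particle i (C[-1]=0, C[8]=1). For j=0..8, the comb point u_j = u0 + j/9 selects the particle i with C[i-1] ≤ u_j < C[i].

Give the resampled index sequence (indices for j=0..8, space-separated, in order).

1 2 2 4 4 5 6 6 8

C = [1/18, 7/36, 1/3, 7/18, 11/18, 25/36, 8/9, 8/9, 1]
j=0: u_0=4/45 ∈ [1/18, 7/36) → index 1
j=1: u_1=1/5 ∈ [7/36, 1/3) → index 2
j=2: u_2=14/45 ∈ [7/36, 1/3) → index 2
j=3: u_3=19/45 ∈ [7/18, 11/18) → index 4
j=4: u_4=8/15 ∈ [7/18, 11/18) → index 4
j=5: u_5=29/45 ∈ [11/18, 25/36) → index 5
j=6: u_6=34/45 ∈ [25/36, 8/9) → index 6
j=7: u_7=13/15 ∈ [25/36, 8/9) → index 6
j=8: u_8=44/45 ∈ [8/9, 1) → index 8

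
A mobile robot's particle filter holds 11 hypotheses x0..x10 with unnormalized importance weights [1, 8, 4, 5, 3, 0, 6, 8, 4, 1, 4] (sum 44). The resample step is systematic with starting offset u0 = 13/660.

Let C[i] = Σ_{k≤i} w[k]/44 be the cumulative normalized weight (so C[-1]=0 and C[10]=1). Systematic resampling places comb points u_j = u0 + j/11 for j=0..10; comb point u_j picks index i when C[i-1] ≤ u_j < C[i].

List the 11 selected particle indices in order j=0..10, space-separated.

0 1 1 2 3 4 6 7 7 8 10

C = [1/44, 9/44, 13/44, 9/22, 21/44, 21/44, 27/44, 35/44, 39/44, 10/11, 1]
j=0: u_0=13/660 ∈ [0, 1/44) → index 0
j=1: u_1=73/660 ∈ [1/44, 9/44) → index 1
j=2: u_2=133/660 ∈ [1/44, 9/44) → index 1
j=3: u_3=193/660 ∈ [9/44, 13/44) → index 2
j=4: u_4=23/60 ∈ [13/44, 9/22) → index 3
j=5: u_5=313/660 ∈ [9/22, 21/44) → index 4
j=6: u_6=373/660 ∈ [21/44, 27/44) → index 6
j=7: u_7=433/660 ∈ [27/44, 35/44) → index 7
j=8: u_8=493/660 ∈ [27/44, 35/44) → index 7
j=9: u_9=553/660 ∈ [35/44, 39/44) → index 8
j=10: u_10=613/660 ∈ [10/11, 1) → index 10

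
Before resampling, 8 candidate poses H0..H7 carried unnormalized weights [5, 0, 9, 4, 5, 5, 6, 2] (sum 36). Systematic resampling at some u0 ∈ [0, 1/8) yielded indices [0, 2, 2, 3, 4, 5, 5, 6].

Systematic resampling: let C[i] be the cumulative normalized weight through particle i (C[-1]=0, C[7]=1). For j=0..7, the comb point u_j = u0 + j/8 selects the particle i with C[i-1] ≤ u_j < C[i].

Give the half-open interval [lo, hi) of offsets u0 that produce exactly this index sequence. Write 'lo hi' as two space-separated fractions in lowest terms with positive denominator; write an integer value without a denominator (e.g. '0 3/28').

C = [5/36, 5/36, 7/18, 1/2, 23/36, 7/9, 17/18, 1]
j=0 picked index 0: u0 ∈ [0, 5/36)
j=1 picked index 2: u0 ∈ [1/72, 19/72)
j=2 picked index 2: u0 ∈ [-1/9, 5/36)
j=3 picked index 3: u0 ∈ [1/72, 1/8)
j=4 picked index 4: u0 ∈ [0, 5/36)
j=5 picked index 5: u0 ∈ [1/72, 11/72)
j=6 picked index 5: u0 ∈ [-1/9, 1/36)
j=7 picked index 6: u0 ∈ [-7/72, 5/72)
intersection: [1/72, 1/36)

1/72 1/36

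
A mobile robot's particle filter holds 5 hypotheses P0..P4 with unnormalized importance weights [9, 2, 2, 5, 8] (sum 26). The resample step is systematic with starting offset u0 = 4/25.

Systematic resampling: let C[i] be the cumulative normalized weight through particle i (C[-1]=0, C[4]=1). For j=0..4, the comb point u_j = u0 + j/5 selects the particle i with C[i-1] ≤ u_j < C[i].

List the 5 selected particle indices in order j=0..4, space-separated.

0 1 3 4 4

C = [9/26, 11/26, 1/2, 9/13, 1]
j=0: u_0=4/25 ∈ [0, 9/26) → index 0
j=1: u_1=9/25 ∈ [9/26, 11/26) → index 1
j=2: u_2=14/25 ∈ [1/2, 9/13) → index 3
j=3: u_3=19/25 ∈ [9/13, 1) → index 4
j=4: u_4=24/25 ∈ [9/13, 1) → index 4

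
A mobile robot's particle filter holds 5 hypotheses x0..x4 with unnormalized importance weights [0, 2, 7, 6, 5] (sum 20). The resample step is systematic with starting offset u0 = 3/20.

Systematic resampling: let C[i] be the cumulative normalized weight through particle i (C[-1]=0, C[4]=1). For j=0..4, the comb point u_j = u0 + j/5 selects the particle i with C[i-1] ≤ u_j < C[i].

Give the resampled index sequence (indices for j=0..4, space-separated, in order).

2 2 3 4 4

C = [0, 1/10, 9/20, 3/4, 1]
j=0: u_0=3/20 ∈ [1/10, 9/20) → index 2
j=1: u_1=7/20 ∈ [1/10, 9/20) → index 2
j=2: u_2=11/20 ∈ [9/20, 3/4) → index 3
j=3: u_3=3/4 ∈ [3/4, 1) → index 4
j=4: u_4=19/20 ∈ [3/4, 1) → index 4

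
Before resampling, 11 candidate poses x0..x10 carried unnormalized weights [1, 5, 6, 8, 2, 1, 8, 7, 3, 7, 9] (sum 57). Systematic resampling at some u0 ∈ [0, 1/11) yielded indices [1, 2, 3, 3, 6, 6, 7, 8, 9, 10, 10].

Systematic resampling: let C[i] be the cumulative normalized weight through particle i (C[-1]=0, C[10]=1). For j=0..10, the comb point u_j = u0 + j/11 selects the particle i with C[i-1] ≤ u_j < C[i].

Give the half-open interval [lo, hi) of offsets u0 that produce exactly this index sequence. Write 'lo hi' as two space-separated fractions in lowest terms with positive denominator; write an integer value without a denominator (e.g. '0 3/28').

C = [1/57, 2/19, 4/19, 20/57, 22/57, 23/57, 31/57, 2/3, 41/57, 16/19, 1]
j=0 picked index 1: u0 ∈ [1/57, 2/19)
j=1 picked index 2: u0 ∈ [3/209, 25/209)
j=2 picked index 3: u0 ∈ [6/209, 106/627)
j=3 picked index 3: u0 ∈ [-13/209, 49/627)
j=4 picked index 6: u0 ∈ [25/627, 113/627)
j=5 picked index 6: u0 ∈ [-32/627, 56/627)
j=6 picked index 7: u0 ∈ [-1/627, 4/33)
j=7 picked index 8: u0 ∈ [1/33, 52/627)
j=8 picked index 9: u0 ∈ [-5/627, 24/209)
j=9 picked index 10: u0 ∈ [5/209, 2/11)
j=10 picked index 10: u0 ∈ [-14/209, 1/11)
intersection: [25/627, 49/627)

25/627 49/627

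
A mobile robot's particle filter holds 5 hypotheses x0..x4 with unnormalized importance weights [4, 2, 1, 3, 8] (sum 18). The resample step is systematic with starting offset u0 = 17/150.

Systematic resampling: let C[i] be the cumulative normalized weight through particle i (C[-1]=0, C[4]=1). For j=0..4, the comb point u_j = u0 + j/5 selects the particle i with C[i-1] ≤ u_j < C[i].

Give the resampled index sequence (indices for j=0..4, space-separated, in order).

0 1 3 4 4

C = [2/9, 1/3, 7/18, 5/9, 1]
j=0: u_0=17/150 ∈ [0, 2/9) → index 0
j=1: u_1=47/150 ∈ [2/9, 1/3) → index 1
j=2: u_2=77/150 ∈ [7/18, 5/9) → index 3
j=3: u_3=107/150 ∈ [5/9, 1) → index 4
j=4: u_4=137/150 ∈ [5/9, 1) → index 4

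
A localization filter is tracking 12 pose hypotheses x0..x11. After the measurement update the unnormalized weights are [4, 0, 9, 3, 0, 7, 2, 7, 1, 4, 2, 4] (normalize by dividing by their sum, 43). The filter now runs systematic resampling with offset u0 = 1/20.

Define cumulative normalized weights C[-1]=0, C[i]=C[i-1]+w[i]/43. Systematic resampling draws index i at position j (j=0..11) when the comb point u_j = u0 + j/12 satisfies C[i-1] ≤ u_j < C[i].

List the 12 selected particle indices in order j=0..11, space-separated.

0 2 2 2 5 5 6 7 7 9 10 11

C = [4/43, 4/43, 13/43, 16/43, 16/43, 23/43, 25/43, 32/43, 33/43, 37/43, 39/43, 1]
j=0: u_0=1/20 ∈ [0, 4/43) → index 0
j=1: u_1=2/15 ∈ [4/43, 13/43) → index 2
j=2: u_2=13/60 ∈ [4/43, 13/43) → index 2
j=3: u_3=3/10 ∈ [4/43, 13/43) → index 2
j=4: u_4=23/60 ∈ [16/43, 23/43) → index 5
j=5: u_5=7/15 ∈ [16/43, 23/43) → index 5
j=6: u_6=11/20 ∈ [23/43, 25/43) → index 6
j=7: u_7=19/30 ∈ [25/43, 32/43) → index 7
j=8: u_8=43/60 ∈ [25/43, 32/43) → index 7
j=9: u_9=4/5 ∈ [33/43, 37/43) → index 9
j=10: u_10=53/60 ∈ [37/43, 39/43) → index 10
j=11: u_11=29/30 ∈ [39/43, 1) → index 11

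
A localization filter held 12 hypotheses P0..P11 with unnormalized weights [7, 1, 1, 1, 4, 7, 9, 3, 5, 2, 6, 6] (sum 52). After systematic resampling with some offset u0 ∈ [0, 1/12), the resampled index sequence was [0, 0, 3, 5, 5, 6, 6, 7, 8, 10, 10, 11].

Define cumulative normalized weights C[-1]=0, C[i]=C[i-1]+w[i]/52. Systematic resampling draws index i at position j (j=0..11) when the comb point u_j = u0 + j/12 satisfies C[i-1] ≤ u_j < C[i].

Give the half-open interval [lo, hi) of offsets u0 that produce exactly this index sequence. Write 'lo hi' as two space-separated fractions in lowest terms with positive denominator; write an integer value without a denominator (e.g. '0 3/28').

C = [7/52, 2/13, 9/52, 5/26, 7/26, 21/52, 15/26, 33/52, 19/26, 10/13, 23/26, 1]
j=0 picked index 0: u0 ∈ [0, 7/52)
j=1 picked index 0: u0 ∈ [-1/12, 2/39)
j=2 picked index 3: u0 ∈ [1/156, 1/39)
j=3 picked index 5: u0 ∈ [1/52, 2/13)
j=4 picked index 5: u0 ∈ [-5/78, 11/156)
j=5 picked index 6: u0 ∈ [-1/78, 25/156)
j=6 picked index 6: u0 ∈ [-5/52, 1/13)
j=7 picked index 7: u0 ∈ [-1/156, 2/39)
j=8 picked index 8: u0 ∈ [-5/156, 5/78)
j=9 picked index 10: u0 ∈ [1/52, 7/52)
j=10 picked index 10: u0 ∈ [-5/78, 2/39)
j=11 picked index 11: u0 ∈ [-5/156, 1/12)
intersection: [1/52, 1/39)

1/52 1/39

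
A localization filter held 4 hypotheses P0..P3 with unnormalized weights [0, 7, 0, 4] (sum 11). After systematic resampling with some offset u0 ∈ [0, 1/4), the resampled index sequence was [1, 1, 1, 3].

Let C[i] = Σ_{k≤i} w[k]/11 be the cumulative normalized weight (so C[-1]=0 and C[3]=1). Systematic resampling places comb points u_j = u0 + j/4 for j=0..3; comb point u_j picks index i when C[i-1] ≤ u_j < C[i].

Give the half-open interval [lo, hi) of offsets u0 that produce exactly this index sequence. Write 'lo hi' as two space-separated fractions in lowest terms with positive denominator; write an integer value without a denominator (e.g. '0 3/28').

C = [0, 7/11, 7/11, 1]
j=0 picked index 1: u0 ∈ [0, 7/11)
j=1 picked index 1: u0 ∈ [-1/4, 17/44)
j=2 picked index 1: u0 ∈ [-1/2, 3/22)
j=3 picked index 3: u0 ∈ [-5/44, 1/4)
intersection: [0, 3/22)

0 3/22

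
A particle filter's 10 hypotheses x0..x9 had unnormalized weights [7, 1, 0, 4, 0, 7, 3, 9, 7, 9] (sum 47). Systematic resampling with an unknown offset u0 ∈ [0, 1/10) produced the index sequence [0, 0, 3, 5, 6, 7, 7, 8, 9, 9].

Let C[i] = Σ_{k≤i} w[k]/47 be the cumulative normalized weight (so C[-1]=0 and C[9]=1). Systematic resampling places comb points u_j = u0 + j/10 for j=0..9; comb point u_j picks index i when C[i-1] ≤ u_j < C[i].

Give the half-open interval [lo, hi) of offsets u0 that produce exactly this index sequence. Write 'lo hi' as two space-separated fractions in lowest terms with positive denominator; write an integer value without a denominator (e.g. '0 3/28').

C = [7/47, 8/47, 8/47, 12/47, 12/47, 19/47, 22/47, 31/47, 38/47, 1]
j=0 picked index 0: u0 ∈ [0, 7/47)
j=1 picked index 0: u0 ∈ [-1/10, 23/470)
j=2 picked index 3: u0 ∈ [-7/235, 13/235)
j=3 picked index 5: u0 ∈ [-21/470, 49/470)
j=4 picked index 6: u0 ∈ [1/235, 16/235)
j=5 picked index 7: u0 ∈ [-3/94, 15/94)
j=6 picked index 7: u0 ∈ [-31/235, 14/235)
j=7 picked index 8: u0 ∈ [-19/470, 51/470)
j=8 picked index 9: u0 ∈ [2/235, 1/5)
j=9 picked index 9: u0 ∈ [-43/470, 1/10)
intersection: [2/235, 23/470)

2/235 23/470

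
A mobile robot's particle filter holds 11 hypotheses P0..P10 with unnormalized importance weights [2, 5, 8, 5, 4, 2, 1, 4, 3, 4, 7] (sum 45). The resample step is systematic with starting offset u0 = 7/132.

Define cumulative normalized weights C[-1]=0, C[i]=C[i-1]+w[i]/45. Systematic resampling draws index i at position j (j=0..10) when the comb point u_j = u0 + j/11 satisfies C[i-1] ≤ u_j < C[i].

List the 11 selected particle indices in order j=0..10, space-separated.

C = [2/45, 7/45, 1/3, 4/9, 8/15, 26/45, 3/5, 31/45, 34/45, 38/45, 1]
j=0: u_0=7/132 ∈ [2/45, 7/45) → index 1
j=1: u_1=19/132 ∈ [2/45, 7/45) → index 1
j=2: u_2=31/132 ∈ [7/45, 1/3) → index 2
j=3: u_3=43/132 ∈ [7/45, 1/3) → index 2
j=4: u_4=5/12 ∈ [1/3, 4/9) → index 3
j=5: u_5=67/132 ∈ [4/9, 8/15) → index 4
j=6: u_6=79/132 ∈ [26/45, 3/5) → index 6
j=7: u_7=91/132 ∈ [31/45, 34/45) → index 8
j=8: u_8=103/132 ∈ [34/45, 38/45) → index 9
j=9: u_9=115/132 ∈ [38/45, 1) → index 10
j=10: u_10=127/132 ∈ [38/45, 1) → index 10

1 1 2 2 3 4 6 8 9 10 10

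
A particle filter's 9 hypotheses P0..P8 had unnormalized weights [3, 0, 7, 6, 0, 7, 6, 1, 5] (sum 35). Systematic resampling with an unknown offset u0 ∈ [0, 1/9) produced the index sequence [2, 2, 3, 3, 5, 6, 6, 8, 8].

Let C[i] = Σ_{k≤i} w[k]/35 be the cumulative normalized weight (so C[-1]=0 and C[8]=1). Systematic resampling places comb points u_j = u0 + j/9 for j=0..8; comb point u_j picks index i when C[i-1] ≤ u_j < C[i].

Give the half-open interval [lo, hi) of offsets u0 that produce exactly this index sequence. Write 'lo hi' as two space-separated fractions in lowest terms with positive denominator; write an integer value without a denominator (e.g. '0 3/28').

32/315 1/9

C = [3/35, 3/35, 2/7, 16/35, 16/35, 23/35, 29/35, 6/7, 1]
j=0 picked index 2: u0 ∈ [3/35, 2/7)
j=1 picked index 2: u0 ∈ [-8/315, 11/63)
j=2 picked index 3: u0 ∈ [4/63, 74/315)
j=3 picked index 3: u0 ∈ [-1/21, 13/105)
j=4 picked index 5: u0 ∈ [4/315, 67/315)
j=5 picked index 6: u0 ∈ [32/315, 86/315)
j=6 picked index 6: u0 ∈ [-1/105, 17/105)
j=7 picked index 8: u0 ∈ [5/63, 2/9)
j=8 picked index 8: u0 ∈ [-2/63, 1/9)
intersection: [32/315, 1/9)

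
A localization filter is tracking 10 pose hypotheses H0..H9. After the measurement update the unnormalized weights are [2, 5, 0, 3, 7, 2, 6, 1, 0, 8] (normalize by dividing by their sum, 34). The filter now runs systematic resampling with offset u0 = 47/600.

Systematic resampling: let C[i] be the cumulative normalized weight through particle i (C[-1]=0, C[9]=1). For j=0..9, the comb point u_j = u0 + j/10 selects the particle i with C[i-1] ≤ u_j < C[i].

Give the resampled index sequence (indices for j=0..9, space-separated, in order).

C = [1/17, 7/34, 7/34, 5/17, 1/2, 19/34, 25/34, 13/17, 13/17, 1]
j=0: u_0=47/600 ∈ [1/17, 7/34) → index 1
j=1: u_1=107/600 ∈ [1/17, 7/34) → index 1
j=2: u_2=167/600 ∈ [7/34, 5/17) → index 3
j=3: u_3=227/600 ∈ [5/17, 1/2) → index 4
j=4: u_4=287/600 ∈ [5/17, 1/2) → index 4
j=5: u_5=347/600 ∈ [19/34, 25/34) → index 6
j=6: u_6=407/600 ∈ [19/34, 25/34) → index 6
j=7: u_7=467/600 ∈ [13/17, 1) → index 9
j=8: u_8=527/600 ∈ [13/17, 1) → index 9
j=9: u_9=587/600 ∈ [13/17, 1) → index 9

1 1 3 4 4 6 6 9 9 9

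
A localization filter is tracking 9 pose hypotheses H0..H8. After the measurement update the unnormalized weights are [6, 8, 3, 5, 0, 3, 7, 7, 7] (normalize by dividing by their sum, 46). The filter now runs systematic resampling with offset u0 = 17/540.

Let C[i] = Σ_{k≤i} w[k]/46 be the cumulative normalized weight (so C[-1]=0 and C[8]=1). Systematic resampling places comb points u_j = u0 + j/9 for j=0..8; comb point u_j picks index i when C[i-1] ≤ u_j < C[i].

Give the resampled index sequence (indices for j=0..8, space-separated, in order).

0 1 1 2 3 6 7 7 8

C = [3/23, 7/23, 17/46, 11/23, 11/23, 25/46, 16/23, 39/46, 1]
j=0: u_0=17/540 ∈ [0, 3/23) → index 0
j=1: u_1=77/540 ∈ [3/23, 7/23) → index 1
j=2: u_2=137/540 ∈ [3/23, 7/23) → index 1
j=3: u_3=197/540 ∈ [7/23, 17/46) → index 2
j=4: u_4=257/540 ∈ [17/46, 11/23) → index 3
j=5: u_5=317/540 ∈ [25/46, 16/23) → index 6
j=6: u_6=377/540 ∈ [16/23, 39/46) → index 7
j=7: u_7=437/540 ∈ [16/23, 39/46) → index 7
j=8: u_8=497/540 ∈ [39/46, 1) → index 8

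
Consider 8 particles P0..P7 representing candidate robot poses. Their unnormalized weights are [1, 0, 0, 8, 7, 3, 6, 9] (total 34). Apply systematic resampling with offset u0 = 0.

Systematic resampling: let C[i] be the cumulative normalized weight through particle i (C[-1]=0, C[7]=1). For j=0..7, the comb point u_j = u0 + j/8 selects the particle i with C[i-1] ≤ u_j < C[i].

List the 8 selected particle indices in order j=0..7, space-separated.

C = [1/34, 1/34, 1/34, 9/34, 8/17, 19/34, 25/34, 1]
j=0: u_0=0 ∈ [0, 1/34) → index 0
j=1: u_1=1/8 ∈ [1/34, 9/34) → index 3
j=2: u_2=1/4 ∈ [1/34, 9/34) → index 3
j=3: u_3=3/8 ∈ [9/34, 8/17) → index 4
j=4: u_4=1/2 ∈ [8/17, 19/34) → index 5
j=5: u_5=5/8 ∈ [19/34, 25/34) → index 6
j=6: u_6=3/4 ∈ [25/34, 1) → index 7
j=7: u_7=7/8 ∈ [25/34, 1) → index 7

0 3 3 4 5 6 7 7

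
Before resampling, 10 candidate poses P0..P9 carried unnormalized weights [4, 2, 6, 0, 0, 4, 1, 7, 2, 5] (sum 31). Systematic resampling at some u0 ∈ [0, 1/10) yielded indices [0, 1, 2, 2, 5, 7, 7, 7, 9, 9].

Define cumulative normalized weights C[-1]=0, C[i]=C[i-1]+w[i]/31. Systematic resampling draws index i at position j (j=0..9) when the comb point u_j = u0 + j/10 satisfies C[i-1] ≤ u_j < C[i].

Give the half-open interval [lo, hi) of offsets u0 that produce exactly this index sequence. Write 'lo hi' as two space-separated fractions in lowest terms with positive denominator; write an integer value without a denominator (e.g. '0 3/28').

C = [4/31, 6/31, 12/31, 12/31, 12/31, 16/31, 17/31, 24/31, 26/31, 1]
j=0 picked index 0: u0 ∈ [0, 4/31)
j=1 picked index 1: u0 ∈ [9/310, 29/310)
j=2 picked index 2: u0 ∈ [-1/155, 29/155)
j=3 picked index 2: u0 ∈ [-33/310, 27/310)
j=4 picked index 5: u0 ∈ [-2/155, 18/155)
j=5 picked index 7: u0 ∈ [3/62, 17/62)
j=6 picked index 7: u0 ∈ [-8/155, 27/155)
j=7 picked index 7: u0 ∈ [-47/310, 23/310)
j=8 picked index 9: u0 ∈ [6/155, 1/5)
j=9 picked index 9: u0 ∈ [-19/310, 1/10)
intersection: [3/62, 23/310)

3/62 23/310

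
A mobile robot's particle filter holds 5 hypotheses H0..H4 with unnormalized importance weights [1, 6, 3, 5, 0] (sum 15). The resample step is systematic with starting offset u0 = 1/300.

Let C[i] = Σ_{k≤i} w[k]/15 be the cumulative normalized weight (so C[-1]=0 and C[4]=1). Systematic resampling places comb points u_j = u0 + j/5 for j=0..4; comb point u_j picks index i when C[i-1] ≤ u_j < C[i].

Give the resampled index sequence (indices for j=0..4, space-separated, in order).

0 1 1 2 3

C = [1/15, 7/15, 2/3, 1, 1]
j=0: u_0=1/300 ∈ [0, 1/15) → index 0
j=1: u_1=61/300 ∈ [1/15, 7/15) → index 1
j=2: u_2=121/300 ∈ [1/15, 7/15) → index 1
j=3: u_3=181/300 ∈ [7/15, 2/3) → index 2
j=4: u_4=241/300 ∈ [2/3, 1) → index 3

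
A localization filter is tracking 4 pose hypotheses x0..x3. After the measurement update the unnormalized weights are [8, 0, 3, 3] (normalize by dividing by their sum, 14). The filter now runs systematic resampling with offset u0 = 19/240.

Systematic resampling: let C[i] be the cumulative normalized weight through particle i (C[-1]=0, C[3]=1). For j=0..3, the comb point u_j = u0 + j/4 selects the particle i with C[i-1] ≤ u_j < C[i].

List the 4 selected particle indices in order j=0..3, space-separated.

0 0 2 3

C = [4/7, 4/7, 11/14, 1]
j=0: u_0=19/240 ∈ [0, 4/7) → index 0
j=1: u_1=79/240 ∈ [0, 4/7) → index 0
j=2: u_2=139/240 ∈ [4/7, 11/14) → index 2
j=3: u_3=199/240 ∈ [11/14, 1) → index 3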